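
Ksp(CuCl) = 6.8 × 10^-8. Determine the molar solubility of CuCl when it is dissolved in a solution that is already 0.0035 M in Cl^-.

CuCl(s) ⇌ Cu^+ + Cl^-
Ksp = [Cu^+][Cl^-]
Let s be the molar solubility in this solution. [Cu^+] = s, [Cl^-] = 0.0035 + s ≈ 0.0035 (common-ion effect: Cl^- is already 0.0035 M).
Ksp ≈ s × 0.0035
s = 1.9 × 10^-5 M
Check: s = 1.9 × 10^-5 ≪ 0.0035, so the approximation is valid.

s = 1.9 × 10^-5 M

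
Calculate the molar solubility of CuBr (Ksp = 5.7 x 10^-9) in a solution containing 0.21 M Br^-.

CuBr(s) ⇌ Cu^+(aq) + Br^-(aq)
Ksp = [Cu^+][Br^-]
Let s be the molar solubility in this solution. [Cu^+] = s, [Br^-] = 0.21 + s ≈ 0.21 (since the Br^- already present dominates).
Ksp ≈ s × 0.21
s = 2.7 × 10^-8 M
Check: s = 2.7 x 10^-8 ≪ 0.21, so the approximation is valid.

2.7 x 10^-8 M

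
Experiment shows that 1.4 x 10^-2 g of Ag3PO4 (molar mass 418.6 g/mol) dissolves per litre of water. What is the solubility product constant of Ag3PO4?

Ksp ≈ 3.4e-17

Molar solubility s = (1.4 × 10^-2 g/L) / (418.6 g/mol) = 3.34 × 10^-5 M.
Ag3PO4(s) <=> 3 Ag^+ + PO4^3-
With molar solubility s: [Ag^+] = 3s, [PO4^3-] = s.
Ksp = [Ag^+]^3[PO4^3-]
So Ksp = (3s)^3 × s = 27s^4
Ksp = 27 × (3.34 × 10^-5)^4 = 3.4 x 10^-17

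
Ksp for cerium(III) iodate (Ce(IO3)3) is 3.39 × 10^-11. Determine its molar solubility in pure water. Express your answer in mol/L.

Ce(IO3)3(s) <=> Ce^3+(aq) + 3 IO3^-(aq)
Ksp = [Ce^3+][IO3^-]^3
Let s = molar solubility. Then [Ce^3+] = s and [IO3^-] = 3s.
Ksp = s(3s)^3 = 27s^4
s^4 = 3.39 × 10^-11 / 27, so s = 1.06 × 10^-3 M

s = 1.06e-3 M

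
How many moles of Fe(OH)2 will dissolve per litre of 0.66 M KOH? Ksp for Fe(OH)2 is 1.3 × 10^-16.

s ≈ 3.0 × 10^-16 M

Fe(OH)2(s) <=> Fe^2+(aq) + 2 OH^-(aq)
Ksp = [Fe^2+][OH^-]^2
Let s be the molar solubility in this solution. [Fe^2+] = s, [OH^-] = 0.66 + 2s ≈ 0.66 (Ksp is small, so little additional dissolves).
Ksp ≈ s × (0.66)^2
s = 3.0 × 10^-16 M
Check: 2s = 6.0 x 10^-16 ≪ 0.66, so the approximation is valid.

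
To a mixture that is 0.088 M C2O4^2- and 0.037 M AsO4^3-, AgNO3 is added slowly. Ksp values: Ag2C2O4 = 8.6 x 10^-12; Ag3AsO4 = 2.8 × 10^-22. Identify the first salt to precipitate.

Ag3AsO4

Precipitation of each salt starts when its ion product equals its Ksp.
For Ag2C2O4: 8.6 x 10^-12 = 0.088 × [Ag^+]^2  ⇒  [Ag^+] = 9.9 x 10^-6 M.
For Ag3AsO4: 2.8 × 10^-22 = 0.037 × [Ag^+]^3  ⇒  [Ag^+] = 2.0 × 10^-7 M.
The salt with the lower threshold [Ag^+] precipitates first: Ag3AsO4.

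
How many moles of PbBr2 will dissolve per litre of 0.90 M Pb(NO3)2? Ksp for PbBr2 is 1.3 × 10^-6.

s = 6.0 x 10^-4 M

PbBr2(s) ⇌ Pb^2+(aq) + 2 Br^-(aq)
Ksp = [Pb^2+][Br^-]^2
If s mol/L dissolves here, [Pb^2+] = 0.90 + s ≈ 0.90, [Br^-] = 2s (since Pb^2+ from Pb(NO3)2 dominates).
Ksp ≈ 0.90 × (2s)^2
s = 6.0 x 10^-4 M
Check: s = 6.0 x 10^-4 ≪ 0.90, so the approximation is valid.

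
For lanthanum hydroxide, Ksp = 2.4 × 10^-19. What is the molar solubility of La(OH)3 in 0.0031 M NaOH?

s = 8.1 × 10^-12 M

La(OH)3(s) ⇌ La^3+(aq) + 3 OH^-(aq)
Ksp = [La^3+][OH^-]^3
If s mol/L dissolves here, [La^3+] = s, [OH^-] = 0.0031 + 3s ≈ 0.0031 (Ksp is small, so little additional dissolves).
Ksp ≈ s × (0.0031)^3
s = 8.1 × 10^-12 M
Check: 3s = 2.4 x 10^-11 ≪ 0.0031, so the approximation is valid.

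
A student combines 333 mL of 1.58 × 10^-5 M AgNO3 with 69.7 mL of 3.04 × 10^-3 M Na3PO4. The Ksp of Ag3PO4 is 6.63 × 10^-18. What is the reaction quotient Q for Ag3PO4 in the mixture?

Q ≈ 1.17e-18

Total volume = 333 + 69.7 = 402.7 mL.
[Ag^+] = 1.58 x 10^-5 × (333/402.7) = 1.307 × 10^-5 M
[PO4^3-] = 3.04 × 10^-3 × (69.7/402.7) = 5.262 × 10^-4 M
Ag3PO4(s) ⇌ 3 Ag^+ + PO4^3-, so Q = [Ag^+]^3[PO4^3-]
Q = (1.307 x 10^-5)^3(5.262 × 10^-4) = 1.17 × 10^-18
Q < Ksp, so no precipitate of Ag3PO4 forms.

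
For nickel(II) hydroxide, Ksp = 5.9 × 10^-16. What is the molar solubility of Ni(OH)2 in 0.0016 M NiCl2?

3.0 x 10^-7 M

Ni(OH)2(s) ⇌ Ni^2+ + 2 OH^-
Ksp = [Ni^2+][OH^-]^2
Let s = moles of Ni(OH)2 that dissolve per litre. [Ni^2+] = 0.0016 + s ≈ 0.0016, [OH^-] = 2s (since Ni^2+ from NiCl2 dominates).
Ksp ≈ 0.0016 × (2s)^2
s = 3.0 × 10^-7 M
Check: s = 3.0 x 10^-7 ≪ 0.0016, so the approximation is valid.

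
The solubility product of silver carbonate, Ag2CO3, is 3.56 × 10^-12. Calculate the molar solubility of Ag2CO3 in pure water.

9.62 × 10^-5 M

Ag2CO3(s) <=> 2 Ag^+ + CO3^2-
Ksp = [Ag^+]^2[CO3^2-]
Let s = molar solubility. Then [Ag^+] = 2s and [CO3^2-] = s.
Ksp = (2s)^2s = 4s^3
s^3 = 3.56 × 10^-12 / 4, so s = 9.62 x 10^-5 M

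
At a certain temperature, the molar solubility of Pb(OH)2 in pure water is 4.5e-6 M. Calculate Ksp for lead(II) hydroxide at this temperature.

Ksp = 3.6 × 10^-16

Pb(OH)2(s) ⇌ Pb^2+ + 2 OH^-
For each mole of Pb(OH)2 that dissolves: [Pb^2+] = s, [OH^-] = 2s.
Ksp = [Pb^2+][OH^-]^2
So Ksp = s × (2s)^2 = 4s^3
Ksp = 4 × (4.5 × 10^-6)^3 = 3.6 × 10^-16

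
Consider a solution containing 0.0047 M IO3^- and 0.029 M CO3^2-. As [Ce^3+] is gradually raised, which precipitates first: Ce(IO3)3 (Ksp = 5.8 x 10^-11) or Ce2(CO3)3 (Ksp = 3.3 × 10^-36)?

Ce2(CO3)3

Precipitation of each salt starts when its ion product equals its Ksp.
For Ce(IO3)3: 5.8 x 10^-11 = (0.0047)^3 × [Ce^3+]  ⇒  [Ce^3+] = 5.6 x 10^-4 M.
For Ce2(CO3)3: 3.3 × 10^-36 = (0.029)^3 × [Ce^3+]^2  ⇒  [Ce^3+] = 3.7 × 10^-16 M.
The salt with the lower threshold [Ce^3+] precipitates first: Ce2(CO3)3.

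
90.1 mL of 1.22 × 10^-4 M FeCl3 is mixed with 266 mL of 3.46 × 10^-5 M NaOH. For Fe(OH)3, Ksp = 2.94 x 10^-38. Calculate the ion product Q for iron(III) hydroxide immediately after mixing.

Total volume = 90.1 + 266 = 356.1 mL.
[Fe^3+] = 1.22 x 10^-4 × (90.1/356.1) = 3.087 x 10^-5 M
[OH^-] = 3.46 × 10^-5 × (266/356.1) = 2.585 × 10^-5 M
Fe(OH)3(s) <=> Fe^3+(aq) + 3 OH^-(aq), so Q = [Fe^3+][OH^-]^3
Q = (3.087 × 10^-5)(2.585 × 10^-5)^3 = 5.33 × 10^-19
Q > Ksp, so Fe(OH)3 will precipitate.

5.33 × 10^-19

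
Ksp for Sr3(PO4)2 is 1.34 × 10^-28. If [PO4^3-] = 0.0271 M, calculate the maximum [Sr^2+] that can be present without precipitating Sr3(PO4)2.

Sr3(PO4)2(s) <=> 3 Sr^2+ + 2 PO4^3-
Ksp = [Sr^2+]^3[PO4^3-]^2
Precipitation begins when Q = Ksp. With [PO4^3-] = 0.0271 M:
1.34 × 10^-28 = (0.0271)^2 × [Sr^2+]^3
[Sr^2+] = (1.34 × 10^-28 / 7.344 × 10^-4)^(1/3) = 5.67 x 10^-9 M

[Sr^2+] ≈ 5.67e-9 M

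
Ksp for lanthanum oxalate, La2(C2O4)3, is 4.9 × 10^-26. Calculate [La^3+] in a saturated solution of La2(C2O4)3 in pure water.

La2(C2O4)3(s) <=> 2 La^3+ + 3 C2O4^2-
Ksp = [La^3+]^2[C2O4^2-]^3
Let s = molar solubility. Then [La^3+] = 2s and [C2O4^2-] = 3s.
Substituting: Ksp = (2s)^2(3s)^3 = 108s^5
s = (4.9 × 10^-26 / 108)^(1/5) = 3.40 × 10^-6 M
[La^3+] = 2s = 6.8 x 10^-6 M

[La^3+] ≈ 6.8 × 10^-6 M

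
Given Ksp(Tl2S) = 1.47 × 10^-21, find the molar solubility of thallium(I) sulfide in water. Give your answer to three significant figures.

s = 7.16 × 10^-8 M

Tl2S(s) ⇌ 2 Tl^+(aq) + S^2-(aq)
Ksp = [Tl^+]^2[S^2-]
Let s = molar solubility. Then [Tl^+] = 2s and [S^2-] = s.
Ksp = (2s)^2s = 4s^3
s = (1.47 × 10^-21 / 4)^(1/3) = 7.16 x 10^-8 M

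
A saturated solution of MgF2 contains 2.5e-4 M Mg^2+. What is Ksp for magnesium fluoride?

Ksp = 6.3e-11

MgF2(s) <=> Mg^2+(aq) + 2 F^-(aq)
Stoichiometry gives [F^-] = (2/1)[Mg^2+] = 5.00 x 10^-4 M.
Ksp = [Mg^2+][F^-]^2
Ksp = 2.5 × 10^-4 × (5.00 x 10^-4)^2 = 6.3 × 10^-11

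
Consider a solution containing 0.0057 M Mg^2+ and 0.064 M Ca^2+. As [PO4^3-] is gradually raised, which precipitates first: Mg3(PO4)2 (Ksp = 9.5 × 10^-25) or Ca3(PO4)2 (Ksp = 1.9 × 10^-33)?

Ca3(PO4)2

Each salt begins to precipitate when Q = Ksp, i.e. when [PO4^3-] reaches its threshold.
For Mg3(PO4)2: 9.5 × 10^-25 = (0.0057)^3 × [PO4^3-]^2  ⇒  [PO4^3-] = 2.3 × 10^-9 M.
For Ca3(PO4)2: 1.9 × 10^-33 = (0.064)^3 × [PO4^3-]^2  ⇒  [PO4^3-] = 2.7 × 10^-15 M.
The salt with the lower threshold [PO4^3-] precipitates first: Ca3(PO4)2.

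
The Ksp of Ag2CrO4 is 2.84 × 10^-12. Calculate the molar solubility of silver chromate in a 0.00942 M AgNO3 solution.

Ag2CrO4(s) ⇌ 2 Ag^+ + CrO4^2-
Ksp = [Ag^+]^2[CrO4^2-]
Let s = moles of Ag2CrO4 that dissolve per litre. [Ag^+] = 0.00942 + 2s ≈ 0.00942, [CrO4^2-] = s (common-ion effect: Ag^+ is already 0.00942 M).
Ksp ≈ (0.00942)^2 × s
s = 3.20 x 10^-8 M
Check: 2s = 6.4 × 10^-8 ≪ 0.00942, so the approximation is valid.

3.20 x 10^-8 M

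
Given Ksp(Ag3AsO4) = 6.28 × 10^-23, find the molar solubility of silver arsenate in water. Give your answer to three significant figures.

Ag3AsO4(s) ⇌ 3 Ag^+(aq) + AsO4^3-(aq)
Ksp = [Ag^+]^3[AsO4^3-]
For each mole of Ag3AsO4 that dissolves: [Ag^+] = 3s, [AsO4^3-] = s.
So Ksp = (3s)^3 × s = 27s^4
Solving, s = (6.28 × 10^-23/27)^(1/4) = 1.23 x 10^-6 M

1.23e-6 M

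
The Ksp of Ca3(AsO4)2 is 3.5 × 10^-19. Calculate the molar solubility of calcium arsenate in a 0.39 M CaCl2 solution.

Ca3(AsO4)2(s) ⇌ 3 Ca^2+ + 2 AsO4^3-
Ksp = [Ca^2+]^3[AsO4^3-]^2
If s mol/L dissolves here, [Ca^2+] = 0.39 + 3s ≈ 0.39, [AsO4^3-] = 2s (common-ion effect: Ca^2+ is already 0.39 M).
Ksp ≈ (0.39)^3 × (2s)^2
s = 1.2 × 10^-9 M
Check: 3s = 3.6 × 10^-9 ≪ 0.39, so the approximation is valid.

s ≈ 1.2e-9 M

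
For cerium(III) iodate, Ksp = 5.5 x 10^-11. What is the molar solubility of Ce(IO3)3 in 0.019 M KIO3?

Ce(IO3)3(s) <=> Ce^3+(aq) + 3 IO3^-(aq)
Ksp = [Ce^3+][IO3^-]^3
Let s = moles of Ce(IO3)3 that dissolve per litre. [Ce^3+] = s, [IO3^-] = 0.019 + 3s ≈ 0.019 (common-ion effect: IO3^- is already 0.019 M).
Ksp ≈ s × (0.019)^3
s = 8.0 x 10^-6 M
Check: 3s = 2.4 × 10^-5 ≪ 0.019, so the approximation is valid.

s = 8.0e-6 M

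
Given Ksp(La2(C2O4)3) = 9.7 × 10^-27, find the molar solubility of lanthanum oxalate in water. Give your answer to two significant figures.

2.5 × 10^-6 M

La2(C2O4)3(s) ⇌ 2 La^3+ + 3 C2O4^2-
Ksp = [La^3+]^2[C2O4^2-]^3
For each mole of La2(C2O4)3 that dissolves: [La^3+] = 2s, [C2O4^2-] = 3s.
So Ksp = (2s)^2 × (3s)^3 = 108s^5
s = (9.7 × 10^-27 / 108)^(1/5) = 2.5 × 10^-6 M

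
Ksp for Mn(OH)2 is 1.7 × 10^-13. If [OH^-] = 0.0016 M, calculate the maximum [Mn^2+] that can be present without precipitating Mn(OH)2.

Mn(OH)2(s) ⇌ Mn^2+ + 2 OH^-
Ksp = [Mn^2+][OH^-]^2
Precipitation begins when Q = Ksp. With [OH^-] = 0.0016 M:
1.7 × 10^-13 = (0.0016)^2 × [Mn^2+]
[Mn^2+] = (1.7 × 10^-13 / 2.56 × 10^-6) = 6.6 × 10^-8 M

[Mn^2+] ≈ 6.6 × 10^-8 M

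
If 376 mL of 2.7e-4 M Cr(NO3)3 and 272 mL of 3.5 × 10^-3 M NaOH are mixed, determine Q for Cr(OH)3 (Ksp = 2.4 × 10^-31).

Total volume = 376 + 272 = 648 mL.
[Cr^3+] = 2.7 × 10^-4 × (376/648) = 1.57 x 10^-4 M
[OH^-] = 3.5 x 10^-3 × (272/648) = 1.47 × 10^-3 M
Cr(OH)3(s) <=> Cr^3+ + 3 OH^-, so Q = [Cr^3+][OH^-]^3
Q = (1.57 × 10^-4)(1.47 × 10^-3)^3 = 5.0 × 10^-13
Q > Ksp, so Cr(OH)3 will precipitate.

Q = 5.0 × 10^-13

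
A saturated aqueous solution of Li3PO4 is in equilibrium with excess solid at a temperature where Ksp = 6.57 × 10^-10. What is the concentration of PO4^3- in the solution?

[PO4^3-] ≈ 2.22 × 10^-3 M

Li3PO4(s) <=> 3 Li^+(aq) + PO4^3-(aq)
Ksp = [Li^+]^3[PO4^3-]
For each mole of Li3PO4 that dissolves: [Li^+] = 3s, [PO4^3-] = s.
Ksp = (3s)^3s = 27s^4
s = (6.57 × 10^-10 / 27)^(1/4) = 2.221 × 10^-3 M
[PO4^3-] = s = 2.22 × 10^-3 M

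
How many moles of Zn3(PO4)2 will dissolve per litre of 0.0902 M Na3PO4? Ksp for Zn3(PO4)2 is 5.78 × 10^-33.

Zn3(PO4)2(s) ⇌ 3 Zn^2+(aq) + 2 PO4^3-(aq)
Ksp = [Zn^2+]^3[PO4^3-]^2
Let s = moles of Zn3(PO4)2 that dissolve per litre. [Zn^2+] = 3s, [PO4^3-] = 0.0902 + 2s ≈ 0.0902 (since PO4^3- from Na3PO4 dominates).
Ksp ≈ (3s)^3 × (0.0902)^2
s = 2.97 × 10^-11 M
Check: 2s = 5.9 × 10^-11 ≪ 0.0902, so the approximation is valid.

s ≈ 2.97 × 10^-11 M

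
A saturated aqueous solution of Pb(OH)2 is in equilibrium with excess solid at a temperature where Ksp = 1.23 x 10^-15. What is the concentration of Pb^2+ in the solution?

[Pb^2+] ≈ 6.75e-6 M

Pb(OH)2(s) ⇌ Pb^2+(aq) + 2 OH^-(aq)
Ksp = [Pb^2+][OH^-]^2
Let s = molar solubility. Then [Pb^2+] = s and [OH^-] = 2s.
So Ksp = s × (2s)^2 = 4s^3
s^3 = 1.23 x 10^-15 / 4, so s = 6.750 x 10^-6 M
[Pb^2+] = s = 6.75 x 10^-6 M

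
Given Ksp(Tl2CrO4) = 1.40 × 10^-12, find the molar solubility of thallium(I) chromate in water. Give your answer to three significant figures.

Tl2CrO4(s) ⇌ 2 Tl^+ + CrO4^2-
Ksp = [Tl^+]^2[CrO4^2-]
With molar solubility s: [Tl^+] = 2s, [CrO4^2-] = s.
So Ksp = (2s)^2 × s = 4s^3
s^3 = 1.40 × 10^-12 / 4, so s = 7.05 × 10^-5 M

7.05e-5 M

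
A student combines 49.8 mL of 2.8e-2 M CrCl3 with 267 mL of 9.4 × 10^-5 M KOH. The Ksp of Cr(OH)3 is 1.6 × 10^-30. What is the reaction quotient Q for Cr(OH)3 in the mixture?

Total volume = 49.8 + 267 = 316.8 mL.
[Cr^3+] = 2.8 × 10^-2 × (49.8/316.8) = 4.40 x 10^-3 M
[OH^-] = 9.4 × 10^-5 × (267/316.8) = 7.92 × 10^-5 M
Cr(OH)3(s) ⇌ Cr^3+(aq) + 3 OH^-(aq), so Q = [Cr^3+][OH^-]^3
Q = (4.40 × 10^-3)(7.92 x 10^-5)^3 = 2.2 x 10^-15
Q > Ksp, so Cr(OH)3 will precipitate.

Q = 2.2 × 10^-15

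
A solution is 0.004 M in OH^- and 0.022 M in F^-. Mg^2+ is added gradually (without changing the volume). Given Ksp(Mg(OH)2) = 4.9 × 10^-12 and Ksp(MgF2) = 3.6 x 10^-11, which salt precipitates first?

Each salt begins to precipitate when Q = Ksp, i.e. when [Mg^2+] reaches its threshold.
For Mg(OH)2: 4.9 × 10^-12 = (0.004)^2 × [Mg^2+]  ⇒  [Mg^2+] = 3.1 × 10^-7 M.
For MgF2: 3.6 x 10^-11 = (0.022)^2 × [Mg^2+]  ⇒  [Mg^2+] = 7.4 x 10^-8 M.
The salt with the lower threshold [Mg^2+] precipitates first: MgF2.

MgF2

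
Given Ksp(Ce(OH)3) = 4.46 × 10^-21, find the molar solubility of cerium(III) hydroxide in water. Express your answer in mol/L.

s = 3.59 × 10^-6 M

Ce(OH)3(s) ⇌ Ce^3+(aq) + 3 OH^-(aq)
Ksp = [Ce^3+][OH^-]^3
With molar solubility s: [Ce^3+] = s, [OH^-] = 3s.
Substituting: Ksp = s(3s)^3 = 27s^4
Solving, s = (4.46 × 10^-21/27)^(1/4) = 3.59 × 10^-6 M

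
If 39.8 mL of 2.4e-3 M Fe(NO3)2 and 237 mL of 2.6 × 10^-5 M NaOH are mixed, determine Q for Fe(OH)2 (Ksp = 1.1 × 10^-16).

Total volume = 39.8 + 237 = 276.8 mL.
[Fe^2+] = 2.4 × 10^-3 × (39.8/276.8) = 3.45 × 10^-4 M
[OH^-] = 2.6 × 10^-5 × (237/276.8) = 2.23 x 10^-5 M
Fe(OH)2(s) ⇌ Fe^2+(aq) + 2 OH^-(aq), so Q = [Fe^2+][OH^-]^2
Q = (3.45 x 10^-4)(2.23 x 10^-5)^2 = 1.7 × 10^-13
Q > Ksp, so Fe(OH)2 will precipitate.

1.7 × 10^-13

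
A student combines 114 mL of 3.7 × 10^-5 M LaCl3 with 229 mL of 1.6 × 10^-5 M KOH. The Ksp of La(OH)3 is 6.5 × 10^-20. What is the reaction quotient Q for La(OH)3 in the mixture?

Total volume = 114 + 229 = 343 mL.
[La^3+] = 3.7 × 10^-5 × (114/343) = 1.23 × 10^-5 M
[OH^-] = 1.6 x 10^-5 × (229/343) = 1.07 × 10^-5 M
La(OH)3(s) <=> La^3+(aq) + 3 OH^-(aq), so Q = [La^3+][OH^-]^3
Q = (1.23 × 10^-5)(1.07 × 10^-5)^3 = 1.5 x 10^-20
Q < Ksp, so no precipitate of La(OH)3 forms.

1.5 x 10^-20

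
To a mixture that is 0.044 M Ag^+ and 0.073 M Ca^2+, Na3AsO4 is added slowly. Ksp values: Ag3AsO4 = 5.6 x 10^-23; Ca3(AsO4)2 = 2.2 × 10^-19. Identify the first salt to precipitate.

Ag3AsO4

Each salt begins to precipitate when Q = Ksp, i.e. when [AsO4^3-] reaches its threshold.
For Ag3AsO4: 5.6 x 10^-23 = (0.044)^3 × [AsO4^3-]  ⇒  [AsO4^3-] = 6.6 × 10^-19 M.
For Ca3(AsO4)2: 2.2 × 10^-19 = (0.073)^3 × [AsO4^3-]^2  ⇒  [AsO4^3-] = 2.4 × 10^-8 M.
The salt with the lower threshold [AsO4^3-] precipitates first: Ag3AsO4.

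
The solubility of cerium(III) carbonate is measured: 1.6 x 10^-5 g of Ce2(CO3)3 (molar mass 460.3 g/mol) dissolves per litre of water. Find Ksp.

Ksp = 5.5 × 10^-36

Molar solubility s = (1.6 × 10^-5 g/L) / (460.3 g/mol) = 3.48 × 10^-8 M.
Ce2(CO3)3(s) <=> 2 Ce^3+ + 3 CO3^2-
Let s = molar solubility. Then [Ce^3+] = 2s and [CO3^2-] = 3s.
Ksp = [Ce^3+]^2[CO3^2-]^3
So Ksp = (2s)^2 × (3s)^3 = 108s^5
Ksp = 108 × (3.48 × 10^-8)^5 = 5.5 × 10^-36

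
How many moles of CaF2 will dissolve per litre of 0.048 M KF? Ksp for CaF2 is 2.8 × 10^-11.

1.2 × 10^-8 M

CaF2(s) ⇌ Ca^2+ + 2 F^-
Ksp = [Ca^2+][F^-]^2
If s mol/L dissolves here, [Ca^2+] = s, [F^-] = 0.048 + 2s ≈ 0.048 (Ksp is small, so little additional dissolves).
Ksp ≈ s × (0.048)^2
s = 1.2 x 10^-8 M
Check: 2s = 2.4 × 10^-8 ≪ 0.048, so the approximation is valid.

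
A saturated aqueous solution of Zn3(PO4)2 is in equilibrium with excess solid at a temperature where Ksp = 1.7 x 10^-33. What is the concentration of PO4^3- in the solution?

[PO4^3-] = 2.2 × 10^-7 M

Zn3(PO4)2(s) ⇌ 3 Zn^2+ + 2 PO4^3-
Ksp = [Zn^2+]^3[PO4^3-]^2
Let s = molar solubility. Then [Zn^2+] = 3s and [PO4^3-] = 2s.
Substituting: Ksp = (3s)^3(2s)^2 = 108s^5
Solving, s = (1.7 x 10^-33/108)^(1/5) = 1.09 × 10^-7 M
[PO4^3-] = 2s = 2.2 x 10^-7 M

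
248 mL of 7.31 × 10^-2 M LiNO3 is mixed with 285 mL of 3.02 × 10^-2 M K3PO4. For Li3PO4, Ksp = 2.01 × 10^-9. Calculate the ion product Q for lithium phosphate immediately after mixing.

Q ≈ 6.35e-7

Total volume = 248 + 285 = 533 mL.
[Li^+] = 7.31 × 10^-2 × (248/533) = 3.401 × 10^-2 M
[PO4^3-] = 3.02 × 10^-2 × (285/533) = 1.615 x 10^-2 M
Li3PO4(s) ⇌ 3 Li^+(aq) + PO4^3-(aq), so Q = [Li^+]^3[PO4^3-]
Q = (3.401 x 10^-2)^3(1.615 x 10^-2) = 6.35 × 10^-7
Q > Ksp, so Li3PO4 will precipitate.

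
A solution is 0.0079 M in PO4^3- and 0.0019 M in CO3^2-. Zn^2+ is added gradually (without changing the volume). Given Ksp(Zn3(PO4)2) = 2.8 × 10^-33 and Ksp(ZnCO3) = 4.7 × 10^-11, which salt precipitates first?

Zn3(PO4)2

Each salt begins to precipitate when Q = Ksp, i.e. when [Zn^2+] reaches its threshold.
For Zn3(PO4)2: 2.8 × 10^-33 = (0.0079)^2 × [Zn^2+]^3  ⇒  [Zn^2+] = 3.6 × 10^-10 M.
For ZnCO3: 4.7 × 10^-11 = 0.0019 × [Zn^2+]  ⇒  [Zn^2+] = 2.5 x 10^-8 M.
The salt with the lower threshold [Zn^2+] precipitates first: Zn3(PO4)2.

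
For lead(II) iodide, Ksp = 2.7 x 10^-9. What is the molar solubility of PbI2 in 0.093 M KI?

s ≈ 3.1 x 10^-7 M

PbI2(s) <=> Pb^2+(aq) + 2 I^-(aq)
Ksp = [Pb^2+][I^-]^2
Let s be the molar solubility in this solution. [Pb^2+] = s, [I^-] = 0.093 + 2s ≈ 0.093 (common-ion effect: I^- is already 0.093 M).
Ksp ≈ s × (0.093)^2
s = 3.1 × 10^-7 M
Check: 2s = 6.2 × 10^-7 ≪ 0.093, so the approximation is valid.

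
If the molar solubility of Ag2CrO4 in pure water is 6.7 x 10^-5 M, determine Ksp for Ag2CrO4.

Ksp ≈ 1.2 × 10^-12

Ag2CrO4(s) ⇌ 2 Ag^+(aq) + CrO4^2-(aq)
If s mol/L of Ag2CrO4 dissolves, [Ag^+] = 2s and [CrO4^2-] = s.
Ksp = [Ag^+]^2[CrO4^2-]
Substituting: Ksp = (2s)^2s = 4s^3
With s = 6.7 × 10^-5: Ksp = 1.2 × 10^-12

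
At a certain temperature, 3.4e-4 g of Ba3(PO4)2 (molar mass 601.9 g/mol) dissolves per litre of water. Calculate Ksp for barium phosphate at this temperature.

Ksp = 6.2 x 10^-30

Molar solubility s = (3.4 × 10^-4 g/L) / (601.9 g/mol) = 5.65 × 10^-7 M.
Ba3(PO4)2(s) ⇌ 3 Ba^2+(aq) + 2 PO4^3-(aq)
If s mol/L of Ba3(PO4)2 dissolves, [Ba^2+] = 3s and [PO4^3-] = 2s.
Ksp = [Ba^2+]^3[PO4^3-]^2
Ksp = (3s)^3(2s)^2 = 108s^5
With s = 5.65 × 10^-7: Ksp = 6.2 x 10^-30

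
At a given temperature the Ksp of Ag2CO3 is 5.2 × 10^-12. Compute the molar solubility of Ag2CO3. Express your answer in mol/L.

Ag2CO3(s) <=> 2 Ag^+(aq) + CO3^2-(aq)
Ksp = [Ag^+]^2[CO3^2-]
Let s = molar solubility. Then [Ag^+] = 2s and [CO3^2-] = s.
Ksp = (2s)^2s = 4s^3
s = (5.2 × 10^-12 / 4)^(1/3) = 1.1 x 10^-4 M

s ≈ 1.1e-4 M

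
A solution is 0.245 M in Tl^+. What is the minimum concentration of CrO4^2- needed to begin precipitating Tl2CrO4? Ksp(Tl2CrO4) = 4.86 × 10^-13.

[CrO4^2-] ≈ 8.10 x 10^-12 M

Tl2CrO4(s) ⇌ 2 Tl^+(aq) + CrO4^2-(aq)
Ksp = [Tl^+]^2[CrO4^2-]
Precipitation begins when Q = Ksp. With [Tl^+] = 0.245 M:
4.86 × 10^-13 = (0.245)^2 × [CrO4^2-]
[CrO4^2-] = (4.86 × 10^-13 / 6.003 × 10^-2) = 8.10 x 10^-12 M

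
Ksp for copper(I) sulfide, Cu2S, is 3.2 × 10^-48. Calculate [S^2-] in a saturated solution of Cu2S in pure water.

9.3 × 10^-17 M

Cu2S(s) ⇌ 2 Cu^+(aq) + S^2-(aq)
Ksp = [Cu^+]^2[S^2-]
If s mol/L of Cu2S dissolves, [Cu^+] = 2s and [S^2-] = s.
So Ksp = (2s)^2 × s = 4s^3
Solving, s = (3.2 × 10^-48/4)^(1/3) = 9.28 x 10^-17 M
[S^2-] = s = 9.3 x 10^-17 M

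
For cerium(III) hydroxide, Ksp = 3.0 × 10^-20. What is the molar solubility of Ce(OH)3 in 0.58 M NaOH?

s ≈ 1.5e-19 M

Ce(OH)3(s) <=> Ce^3+ + 3 OH^-
Ksp = [Ce^3+][OH^-]^3
Let s = moles of Ce(OH)3 that dissolve per litre. [Ce^3+] = s, [OH^-] = 0.58 + 3s ≈ 0.58 (since OH^- from NaOH dominates).
Ksp ≈ s × (0.58)^3
s = 1.5 x 10^-19 M
Check: 3s = 4.6 x 10^-19 ≪ 0.58, so the approximation is valid.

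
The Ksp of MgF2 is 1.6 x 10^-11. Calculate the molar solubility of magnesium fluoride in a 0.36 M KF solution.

MgF2(s) <=> Mg^2+ + 2 F^-
Ksp = [Mg^2+][F^-]^2
If s mol/L dissolves here, [Mg^2+] = s, [F^-] = 0.36 + 2s ≈ 0.36 (common-ion effect: F^- is already 0.36 M).
Ksp ≈ s × (0.36)^2
s = 1.2 × 10^-10 M
Check: 2s = 2.5 × 10^-10 ≪ 0.36, so the approximation is valid.

1.2e-10 M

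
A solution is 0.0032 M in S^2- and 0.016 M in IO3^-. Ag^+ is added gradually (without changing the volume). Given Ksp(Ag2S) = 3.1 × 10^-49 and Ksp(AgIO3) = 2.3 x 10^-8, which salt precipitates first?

Ag2S

Each salt begins to precipitate when Q = Ksp, i.e. when [Ag^+] reaches its threshold.
For Ag2S: 3.1 × 10^-49 = 0.0032 × [Ag^+]^2  ⇒  [Ag^+] = 9.8 × 10^-24 M.
For AgIO3: 2.3 x 10^-8 = 0.016 × [Ag^+]  ⇒  [Ag^+] = 1.4 × 10^-6 M.
The salt with the lower threshold [Ag^+] precipitates first: Ag2S.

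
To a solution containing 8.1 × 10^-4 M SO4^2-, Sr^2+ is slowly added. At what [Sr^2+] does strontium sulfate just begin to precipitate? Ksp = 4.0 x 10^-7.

SrSO4(s) ⇌ Sr^2+(aq) + SO4^2-(aq)
Ksp = [Sr^2+][SO4^2-]
Precipitation begins when Q = Ksp. With [SO4^2-] = 8.1 × 10^-4 M:
4.0 x 10^-7 = (8.1 × 10^-4) × [Sr^2+]
[Sr^2+] = (4.0 x 10^-7 / 8.1 x 10^-4) = 4.9 × 10^-4 M

[Sr^2+] ≈ 4.9 x 10^-4 M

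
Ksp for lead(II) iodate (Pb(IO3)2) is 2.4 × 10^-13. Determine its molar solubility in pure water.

Pb(IO3)2(s) <=> Pb^2+ + 2 IO3^-
Ksp = [Pb^2+][IO3^-]^2
Let s = molar solubility. Then [Pb^2+] = s and [IO3^-] = 2s.
So Ksp = s × (2s)^2 = 4s^3
s = (2.4 × 10^-13 / 4)^(1/3) = 3.9 × 10^-5 M

s ≈ 3.9 x 10^-5 M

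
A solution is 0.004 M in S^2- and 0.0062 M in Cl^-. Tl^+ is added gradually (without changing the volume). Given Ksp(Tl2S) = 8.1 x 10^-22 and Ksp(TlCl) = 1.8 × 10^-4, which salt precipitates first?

Each salt begins to precipitate when Q = Ksp, i.e. when [Tl^+] reaches its threshold.
For Tl2S: 8.1 x 10^-22 = 0.004 × [Tl^+]^2  ⇒  [Tl^+] = 4.5 × 10^-10 M.
For TlCl: 1.8 × 10^-4 = 0.0062 × [Tl^+]  ⇒  [Tl^+] = 2.9 × 10^-2 M.
The salt with the lower threshold [Tl^+] precipitates first: Tl2S.

Tl2S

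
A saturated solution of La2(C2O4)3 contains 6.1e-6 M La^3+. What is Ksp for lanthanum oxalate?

2.9 x 10^-26

La2(C2O4)3(s) <=> 2 La^3+(aq) + 3 C2O4^2-(aq)
Stoichiometry gives [C2O4^2-] = (3/2)[La^3+] = 9.15 × 10^-6 M.
Ksp = [La^3+]^2[C2O4^2-]^3
Ksp = (6.1 x 10^-6)^2 × (9.15 × 10^-6)^3 = 2.9 × 10^-26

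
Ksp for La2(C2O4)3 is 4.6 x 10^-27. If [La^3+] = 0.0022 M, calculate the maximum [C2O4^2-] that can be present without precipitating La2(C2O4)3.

La2(C2O4)3(s) ⇌ 2 La^3+ + 3 C2O4^2-
Ksp = [La^3+]^2[C2O4^2-]^3
Precipitation begins when Q = Ksp. With [La^3+] = 0.0022 M:
4.6 x 10^-27 = (0.0022)^2 × [C2O4^2-]^3
[C2O4^2-] = (4.6 x 10^-27 / 4.84 x 10^-6)^(1/3) = 9.8 x 10^-8 M

9.8 × 10^-8 M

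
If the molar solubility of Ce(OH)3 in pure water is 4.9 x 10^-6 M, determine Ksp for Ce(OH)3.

Ce(OH)3(s) ⇌ Ce^3+ + 3 OH^-
For each mole of Ce(OH)3 that dissolves: [Ce^3+] = s, [OH^-] = 3s.
Ksp = [Ce^3+][OH^-]^3
Substituting: Ksp = s(3s)^3 = 27s^4
With s = 4.9 × 10^-6: Ksp = 1.6 × 10^-20

Ksp ≈ 1.6 × 10^-20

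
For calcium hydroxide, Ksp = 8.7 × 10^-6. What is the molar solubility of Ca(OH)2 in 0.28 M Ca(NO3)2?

Ca(OH)2(s) <=> Ca^2+ + 2 OH^-
Ksp = [Ca^2+][OH^-]^2
Let s be the molar solubility in this solution. [Ca^2+] = 0.28 + s ≈ 0.28, [OH^-] = 2s (Ksp is small, so little additional dissolves).
Ksp ≈ 0.28 × (2s)^2
s = 2.8 × 10^-3 M
Check: s = 2.8 × 10^-3 ≪ 0.28, so the approximation is valid.

2.8 × 10^-3 M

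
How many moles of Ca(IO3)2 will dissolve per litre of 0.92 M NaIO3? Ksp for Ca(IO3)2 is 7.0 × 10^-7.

8.3 × 10^-7 M

Ca(IO3)2(s) <=> Ca^2+ + 2 IO3^-
Ksp = [Ca^2+][IO3^-]^2
If s mol/L dissolves here, [Ca^2+] = s, [IO3^-] = 0.92 + 2s ≈ 0.92 (since IO3^- from NaIO3 dominates).
Ksp ≈ s × (0.92)^2
s = 8.3 × 10^-7 M
Check: 2s = 1.7 x 10^-6 ≪ 0.92, so the approximation is valid.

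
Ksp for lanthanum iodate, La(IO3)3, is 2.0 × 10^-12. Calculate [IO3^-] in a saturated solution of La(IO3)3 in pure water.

1.6e-3 M

La(IO3)3(s) <=> La^3+ + 3 IO3^-
Ksp = [La^3+][IO3^-]^3
Let s = molar solubility. Then [La^3+] = s and [IO3^-] = 3s.
Ksp = s(3s)^3 = 27s^4
s^4 = 2.0 × 10^-12 / 27, so s = 5.22 × 10^-4 M
[IO3^-] = 3s = 1.6 x 10^-3 M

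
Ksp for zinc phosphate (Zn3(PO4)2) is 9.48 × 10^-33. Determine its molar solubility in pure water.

Zn3(PO4)2(s) <=> 3 Zn^2+(aq) + 2 PO4^3-(aq)
Ksp = [Zn^2+]^3[PO4^3-]^2
Let s = molar solubility. Then [Zn^2+] = 3s and [PO4^3-] = 2s.
Substituting: Ksp = (3s)^3(2s)^2 = 108s^5
s^5 = 9.48 × 10^-33 / 108, so s = 1.54 × 10^-7 M

s ≈ 1.54 x 10^-7 M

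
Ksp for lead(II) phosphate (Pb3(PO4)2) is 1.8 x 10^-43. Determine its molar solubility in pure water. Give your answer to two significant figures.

Pb3(PO4)2(s) <=> 3 Pb^2+(aq) + 2 PO4^3-(aq)
Ksp = [Pb^2+]^3[PO4^3-]^2
For each mole of Pb3(PO4)2 that dissolves: [Pb^2+] = 3s, [PO4^3-] = 2s.
Substituting: Ksp = (3s)^3(2s)^2 = 108s^5
s^5 = 1.8 x 10^-43 / 108, so s = 1.1 × 10^-9 M

s = 1.1e-9 M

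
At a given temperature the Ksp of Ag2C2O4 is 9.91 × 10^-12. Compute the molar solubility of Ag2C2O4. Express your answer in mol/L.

1.35 × 10^-4 M

Ag2C2O4(s) <=> 2 Ag^+(aq) + C2O4^2-(aq)
Ksp = [Ag^+]^2[C2O4^2-]
Let s = molar solubility. Then [Ag^+] = 2s and [C2O4^2-] = s.
Substituting: Ksp = (2s)^2s = 4s^3
Solving, s = (9.91 × 10^-12/4)^(1/3) = 1.35 × 10^-4 M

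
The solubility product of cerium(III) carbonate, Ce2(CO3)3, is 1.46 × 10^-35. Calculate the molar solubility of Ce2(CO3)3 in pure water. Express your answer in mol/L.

Ce2(CO3)3(s) ⇌ 2 Ce^3+(aq) + 3 CO3^2-(aq)
Ksp = [Ce^3+]^2[CO3^2-]^3
With molar solubility s: [Ce^3+] = 2s, [CO3^2-] = 3s.
Ksp = (2s)^2(3s)^3 = 108s^5
s = (1.46 × 10^-35 / 108)^(1/5) = 4.23 x 10^-8 M

4.23e-8 M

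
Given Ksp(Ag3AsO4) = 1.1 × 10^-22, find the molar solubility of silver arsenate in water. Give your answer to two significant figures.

1.4e-6 M

Ag3AsO4(s) ⇌ 3 Ag^+ + AsO4^3-
Ksp = [Ag^+]^3[AsO4^3-]
With molar solubility s: [Ag^+] = 3s, [AsO4^3-] = s.
So Ksp = (3s)^3 × s = 27s^4
s = (1.1 × 10^-22 / 27)^(1/4) = 1.4 × 10^-6 M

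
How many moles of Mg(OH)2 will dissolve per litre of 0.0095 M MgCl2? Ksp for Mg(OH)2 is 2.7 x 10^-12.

Mg(OH)2(s) <=> Mg^2+(aq) + 2 OH^-(aq)
Ksp = [Mg^2+][OH^-]^2
Let s = moles of Mg(OH)2 that dissolve per litre. [Mg^2+] = 0.0095 + s ≈ 0.0095, [OH^-] = 2s (since Mg^2+ from MgCl2 dominates).
Ksp ≈ 0.0095 × (2s)^2
s = 8.4 x 10^-6 M
Check: s = 8.4 x 10^-6 ≪ 0.0095, so the approximation is valid.

s = 8.4 × 10^-6 M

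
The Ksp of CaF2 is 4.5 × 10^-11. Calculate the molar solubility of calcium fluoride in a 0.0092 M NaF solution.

5.3e-7 M

CaF2(s) ⇌ Ca^2+ + 2 F^-
Ksp = [Ca^2+][F^-]^2
Let s be the molar solubility in this solution. [Ca^2+] = s, [F^-] = 0.0092 + 2s ≈ 0.0092 (Ksp is small, so little additional dissolves).
Ksp ≈ s × (0.0092)^2
s = 5.3 x 10^-7 M
Check: 2s = 1.1 × 10^-6 ≪ 0.0092, so the approximation is valid.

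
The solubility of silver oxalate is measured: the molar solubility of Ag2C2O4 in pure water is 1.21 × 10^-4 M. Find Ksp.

7.09e-12

Ag2C2O4(s) <=> 2 Ag^+(aq) + C2O4^2-(aq)
With molar solubility s: [Ag^+] = 2s, [C2O4^2-] = s.
Ksp = [Ag^+]^2[C2O4^2-]
Ksp = (2s)^2s = 4s^3
With s = 1.21 x 10^-4: Ksp = 7.09 x 10^-12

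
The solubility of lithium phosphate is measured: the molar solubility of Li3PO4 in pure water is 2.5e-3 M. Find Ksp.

Li3PO4(s) ⇌ 3 Li^+(aq) + PO4^3-(aq)
If s mol/L of Li3PO4 dissolves, [Li^+] = 3s and [PO4^3-] = s.
Ksp = [Li^+]^3[PO4^3-]
Substituting: Ksp = (3s)^3s = 27s^4
With s = 2.5 × 10^-3: Ksp = 1.1 × 10^-9

Ksp = 1.1e-9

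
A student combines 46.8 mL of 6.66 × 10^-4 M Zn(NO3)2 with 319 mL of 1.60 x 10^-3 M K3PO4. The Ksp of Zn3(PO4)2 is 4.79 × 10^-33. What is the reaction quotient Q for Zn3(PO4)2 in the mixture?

Total volume = 46.8 + 319 = 365.8 mL.
[Zn^2+] = 6.66 x 10^-4 × (46.8/365.8) = 8.521 × 10^-5 M
[PO4^3-] = 1.60 × 10^-3 × (319/365.8) = 1.395 × 10^-3 M
Zn3(PO4)2(s) ⇌ 3 Zn^2+ + 2 PO4^3-, so Q = [Zn^2+]^3[PO4^3-]^2
Q = (8.521 × 10^-5)^3(1.395 x 10^-3)^2 = 1.20 × 10^-18
Q > Ksp, so Zn3(PO4)2 will precipitate.

Q ≈ 1.20 x 10^-18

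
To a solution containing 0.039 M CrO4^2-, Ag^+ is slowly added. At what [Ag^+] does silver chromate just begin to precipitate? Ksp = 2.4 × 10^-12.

Ag2CrO4(s) ⇌ 2 Ag^+(aq) + CrO4^2-(aq)
Ksp = [Ag^+]^2[CrO4^2-]
Precipitation begins when Q = Ksp. With [CrO4^2-] = 0.039 M:
2.4 × 10^-12 = (0.039) × [Ag^+]^2
[Ag^+] = (2.4 × 10^-12 / 3.9 x 10^-2)^(1/2) = 7.8 × 10^-6 M

[Ag^+] = 7.8 × 10^-6 M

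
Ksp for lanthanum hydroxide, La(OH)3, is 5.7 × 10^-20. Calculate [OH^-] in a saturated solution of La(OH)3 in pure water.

La(OH)3(s) <=> La^3+(aq) + 3 OH^-(aq)
Ksp = [La^3+][OH^-]^3
If s mol/L of La(OH)3 dissolves, [La^3+] = s and [OH^-] = 3s.
Substituting: Ksp = s(3s)^3 = 27s^4
Solving, s = (5.7 × 10^-20/27)^(1/4) = 6.78 × 10^-6 M
[OH^-] = 3s = 2.0 × 10^-5 M

2.0 × 10^-5 M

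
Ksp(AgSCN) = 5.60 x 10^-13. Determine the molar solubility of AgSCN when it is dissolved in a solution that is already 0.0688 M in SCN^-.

AgSCN(s) ⇌ Ag^+(aq) + SCN^-(aq)
Ksp = [Ag^+][SCN^-]
Let s be the molar solubility in this solution. [Ag^+] = s, [SCN^-] = 0.0688 + s ≈ 0.0688 (common-ion effect: SCN^- is already 0.0688 M).
Ksp ≈ s × 0.0688
s = 8.14 × 10^-12 M
Check: s = 8.1 x 10^-12 ≪ 0.0688, so the approximation is valid.

s ≈ 8.14e-12 M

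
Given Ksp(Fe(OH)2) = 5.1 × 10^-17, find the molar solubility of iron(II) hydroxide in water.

Fe(OH)2(s) <=> Fe^2+(aq) + 2 OH^-(aq)
Ksp = [Fe^2+][OH^-]^2
Let s = molar solubility. Then [Fe^2+] = s and [OH^-] = 2s.
Substituting: Ksp = s(2s)^2 = 4s^3
s^3 = 5.1 × 10^-17 / 4, so s = 2.3 × 10^-6 M

2.3 x 10^-6 M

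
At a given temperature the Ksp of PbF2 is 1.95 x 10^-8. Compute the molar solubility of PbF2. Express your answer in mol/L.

PbF2(s) ⇌ Pb^2+ + 2 F^-
Ksp = [Pb^2+][F^-]^2
If s mol/L of PbF2 dissolves, [Pb^2+] = s and [F^-] = 2s.
Ksp = s(2s)^2 = 4s^3
Solving, s = (1.95 x 10^-8/4)^(1/3) = 1.70 x 10^-3 M

s = 1.70 × 10^-3 M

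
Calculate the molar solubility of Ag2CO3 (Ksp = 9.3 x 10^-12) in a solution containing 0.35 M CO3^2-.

s = 2.6e-6 M

Ag2CO3(s) <=> 2 Ag^+ + CO3^2-
Ksp = [Ag^+]^2[CO3^2-]
Let s be the molar solubility in this solution. [Ag^+] = 2s, [CO3^2-] = 0.35 + s ≈ 0.35 (since the CO3^2- already present dominates).
Ksp ≈ (2s)^2 × 0.35
s = 2.6 x 10^-6 M
Check: s = 2.6 × 10^-6 ≪ 0.35, so the approximation is valid.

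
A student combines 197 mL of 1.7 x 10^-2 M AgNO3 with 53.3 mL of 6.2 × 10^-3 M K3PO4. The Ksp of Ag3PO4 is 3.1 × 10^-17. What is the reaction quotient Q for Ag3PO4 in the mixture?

Total volume = 197 + 53.3 = 250.3 mL.
[Ag^+] = 1.7 x 10^-2 × (197/250.3) = 1.34 × 10^-2 M
[PO4^3-] = 6.2 × 10^-3 × (53.3/250.3) = 1.32 × 10^-3 M
Ag3PO4(s) <=> 3 Ag^+ + PO4^3-, so Q = [Ag^+]^3[PO4^3-]
Q = (1.34 x 10^-2)^3(1.32 × 10^-3) = 3.2 × 10^-9
Q > Ksp, so Ag3PO4 will precipitate.

Q ≈ 3.2 × 10^-9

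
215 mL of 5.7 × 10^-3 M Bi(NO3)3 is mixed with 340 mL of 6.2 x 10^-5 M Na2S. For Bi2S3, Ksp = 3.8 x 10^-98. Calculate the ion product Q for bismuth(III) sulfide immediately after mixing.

Q = 2.7e-19

Total volume = 215 + 340 = 555 mL.
[Bi^3+] = 5.7 x 10^-3 × (215/555) = 2.21 x 10^-3 M
[S^2-] = 6.2 × 10^-5 × (340/555) = 3.80 × 10^-5 M
Bi2S3(s) ⇌ 2 Bi^3+(aq) + 3 S^2-(aq), so Q = [Bi^3+]^2[S^2-]^3
Q = (2.21 × 10^-3)^2(3.80 × 10^-5)^3 = 2.7 x 10^-19
Q > Ksp, so Bi2S3 will precipitate.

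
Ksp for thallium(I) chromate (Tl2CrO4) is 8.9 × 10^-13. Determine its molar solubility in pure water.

Tl2CrO4(s) ⇌ 2 Tl^+(aq) + CrO4^2-(aq)
Ksp = [Tl^+]^2[CrO4^2-]
Let s = molar solubility. Then [Tl^+] = 2s and [CrO4^2-] = s.
Ksp = (2s)^2s = 4s^3
s^3 = 8.9 × 10^-13 / 4, so s = 6.1 x 10^-5 M

6.1 x 10^-5 M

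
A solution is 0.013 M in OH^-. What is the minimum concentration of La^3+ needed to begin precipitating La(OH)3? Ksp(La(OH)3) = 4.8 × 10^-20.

[La^3+] ≈ 2.2 x 10^-14 M

La(OH)3(s) <=> La^3+ + 3 OH^-
Ksp = [La^3+][OH^-]^3
Precipitation begins when Q = Ksp. With [OH^-] = 0.013 M:
4.8 × 10^-20 = (0.013)^3 × [La^3+]
[La^3+] = (4.8 × 10^-20 / 2.20 × 10^-6) = 2.2 × 10^-14 M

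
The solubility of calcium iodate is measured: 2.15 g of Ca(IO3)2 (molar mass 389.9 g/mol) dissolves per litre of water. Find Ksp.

6.71e-7

Molar solubility s = (2.15 g/L) / (389.9 g/mol) = 5.514 × 10^-3 M.
Ca(IO3)2(s) ⇌ Ca^2+(aq) + 2 IO3^-(aq)
If s mol/L of Ca(IO3)2 dissolves, [Ca^2+] = s and [IO3^-] = 2s.
Ksp = [Ca^2+][IO3^-]^2
So Ksp = s × (2s)^2 = 4s^3
With s = 5.514 x 10^-3: Ksp = 6.71 × 10^-7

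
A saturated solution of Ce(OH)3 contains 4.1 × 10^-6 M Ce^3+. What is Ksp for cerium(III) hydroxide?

7.6 × 10^-21

Ce(OH)3(s) <=> Ce^3+ + 3 OH^-
Stoichiometry gives [OH^-] = (3/1)[Ce^3+] = 1.23 x 10^-5 M.
Ksp = [Ce^3+][OH^-]^3
Ksp = 4.1 × 10^-6 × (1.23 x 10^-5)^3 = 7.6 × 10^-21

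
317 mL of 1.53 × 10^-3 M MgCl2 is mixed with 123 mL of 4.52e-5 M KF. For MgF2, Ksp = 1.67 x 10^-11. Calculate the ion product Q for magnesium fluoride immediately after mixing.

Total volume = 317 + 123 = 440 mL.
[Mg^2+] = 1.53 × 10^-3 × (317/440) = 1.102 × 10^-3 M
[F^-] = 4.52 × 10^-5 × (123/440) = 1.264 × 10^-5 M
MgF2(s) ⇌ Mg^2+(aq) + 2 F^-(aq), so Q = [Mg^2+][F^-]^2
Q = (1.102 × 10^-3)(1.264 × 10^-5)^2 = 1.76 x 10^-13
Q < Ksp, so no precipitate of MgF2 forms.

1.76 x 10^-13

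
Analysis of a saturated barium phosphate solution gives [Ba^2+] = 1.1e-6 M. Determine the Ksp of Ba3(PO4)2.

7.2 x 10^-31

Ba3(PO4)2(s) ⇌ 3 Ba^2+ + 2 PO4^3-
Stoichiometry gives [PO4^3-] = (2/3)[Ba^2+] = 7.33 × 10^-7 M.
Ksp = [Ba^2+]^3[PO4^3-]^2
Ksp = (1.1 × 10^-6)^3 × (7.33 × 10^-7)^2 = 7.2 × 10^-31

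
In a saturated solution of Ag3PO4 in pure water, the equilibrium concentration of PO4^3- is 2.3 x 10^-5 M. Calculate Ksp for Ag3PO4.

Ag3PO4(s) <=> 3 Ag^+(aq) + PO4^3-(aq)
Stoichiometry gives [Ag^+] = (3/1)[PO4^3-] = 6.90 × 10^-5 M.
Ksp = [Ag^+]^3[PO4^3-]
Ksp = (6.90 x 10^-5)^3 × 2.3 × 10^-5 = 7.6 × 10^-18

Ksp = 7.6 × 10^-18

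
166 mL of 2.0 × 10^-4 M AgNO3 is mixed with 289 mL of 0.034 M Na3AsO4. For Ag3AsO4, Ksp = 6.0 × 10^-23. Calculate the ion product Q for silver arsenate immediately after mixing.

8.4 x 10^-15

Total volume = 166 + 289 = 455 mL.
[Ag^+] = 2.0 × 10^-4 × (166/455) = 7.30 × 10^-5 M
[AsO4^3-] = 3.4 x 10^-2 × (289/455) = 2.16 × 10^-2 M
Ag3AsO4(s) <=> 3 Ag^+ + AsO4^3-, so Q = [Ag^+]^3[AsO4^3-]
Q = (7.30 × 10^-5)^3(2.16 × 10^-2) = 8.4 x 10^-15
Q > Ksp, so Ag3AsO4 will precipitate.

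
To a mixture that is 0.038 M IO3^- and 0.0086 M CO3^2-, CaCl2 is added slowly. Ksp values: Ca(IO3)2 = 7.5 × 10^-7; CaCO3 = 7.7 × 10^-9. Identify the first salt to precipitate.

Precipitation of each salt starts when its ion product equals its Ksp.
For Ca(IO3)2: 7.5 × 10^-7 = (0.038)^2 × [Ca^2+]  ⇒  [Ca^2+] = 5.2 x 10^-4 M.
For CaCO3: 7.7 × 10^-9 = 0.0086 × [Ca^2+]  ⇒  [Ca^2+] = 9.0 × 10^-7 M.
The salt with the lower threshold [Ca^2+] precipitates first: CaCO3.

CaCO3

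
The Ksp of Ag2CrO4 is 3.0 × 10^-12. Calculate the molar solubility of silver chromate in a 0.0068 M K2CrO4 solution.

s ≈ 1.1e-5 M

Ag2CrO4(s) ⇌ 2 Ag^+ + CrO4^2-
Ksp = [Ag^+]^2[CrO4^2-]
Let s = moles of Ag2CrO4 that dissolve per litre. [Ag^+] = 2s, [CrO4^2-] = 0.0068 + s ≈ 0.0068 (since CrO4^2- from K2CrO4 dominates).
Ksp ≈ (2s)^2 × 0.0068
s = 1.1 × 10^-5 M
Check: s = 1.1 × 10^-5 ≪ 0.0068, so the approximation is valid.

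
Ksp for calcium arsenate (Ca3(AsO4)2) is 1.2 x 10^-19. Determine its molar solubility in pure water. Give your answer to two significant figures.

s = 6.4 × 10^-5 M

Ca3(AsO4)2(s) <=> 3 Ca^2+(aq) + 2 AsO4^3-(aq)
Ksp = [Ca^2+]^3[AsO4^3-]^2
Let s = molar solubility. Then [Ca^2+] = 3s and [AsO4^3-] = 2s.
So Ksp = (3s)^3 × (2s)^2 = 108s^5
s^5 = 1.2 x 10^-19 / 108, so s = 6.4 × 10^-5 M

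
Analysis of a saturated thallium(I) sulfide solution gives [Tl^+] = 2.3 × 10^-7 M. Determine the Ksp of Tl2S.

Ksp ≈ 6.1 × 10^-21

Tl2S(s) ⇌ 2 Tl^+ + S^2-
Stoichiometry gives [S^2-] = (1/2)[Tl^+] = 1.15 × 10^-7 M.
Ksp = [Tl^+]^2[S^2-]
Ksp = (2.3 x 10^-7)^2 × 1.15 × 10^-7 = 6.1 x 10^-21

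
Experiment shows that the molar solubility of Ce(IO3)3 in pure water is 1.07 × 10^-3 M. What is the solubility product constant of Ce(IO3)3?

3.54 × 10^-11

Ce(IO3)3(s) ⇌ Ce^3+(aq) + 3 IO3^-(aq)
For each mole of Ce(IO3)3 that dissolves: [Ce^3+] = s, [IO3^-] = 3s.
Ksp = [Ce^3+][IO3^-]^3
So Ksp = s × (3s)^3 = 27s^4
Ksp = 27 × (1.07 x 10^-3)^4 = 3.54 x 10^-11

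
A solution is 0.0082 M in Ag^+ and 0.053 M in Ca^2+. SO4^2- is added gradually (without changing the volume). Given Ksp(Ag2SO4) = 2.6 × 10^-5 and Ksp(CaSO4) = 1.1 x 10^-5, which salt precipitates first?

Precipitation of each salt starts when its ion product equals its Ksp.
For Ag2SO4: 2.6 × 10^-5 = (0.0082)^2 × [SO4^2-]  ⇒  [SO4^2-] = 3.9 x 10^-1 M.
For CaSO4: 1.1 x 10^-5 = 0.053 × [SO4^2-]  ⇒  [SO4^2-] = 2.1 × 10^-4 M.
The salt with the lower threshold [SO4^2-] precipitates first: CaSO4.

CaSO4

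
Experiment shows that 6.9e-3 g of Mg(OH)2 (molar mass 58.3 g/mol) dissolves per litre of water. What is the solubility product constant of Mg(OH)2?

Molar solubility s = (6.9 × 10^-3 g/L) / (58.3 g/mol) = 1.18 x 10^-4 M.
Mg(OH)2(s) <=> Mg^2+(aq) + 2 OH^-(aq)
Let s = molar solubility. Then [Mg^2+] = s and [OH^-] = 2s.
Ksp = [Mg^2+][OH^-]^2
Ksp = s(2s)^2 = 4s^3
Ksp = 4 × (1.18 × 10^-4)^3 = 6.6 x 10^-12

Ksp ≈ 6.6 x 10^-12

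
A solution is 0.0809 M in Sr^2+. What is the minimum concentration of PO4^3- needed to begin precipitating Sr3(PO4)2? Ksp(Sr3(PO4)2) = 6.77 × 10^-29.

Sr3(PO4)2(s) ⇌ 3 Sr^2+ + 2 PO4^3-
Ksp = [Sr^2+]^3[PO4^3-]^2
Precipitation begins when Q = Ksp. With [Sr^2+] = 0.0809 M:
6.77 × 10^-29 = (0.0809)^3 × [PO4^3-]^2
[PO4^3-] = (6.77 × 10^-29 / 5.295 × 10^-4)^(1/2) = 3.58 × 10^-13 M

[PO4^3-] = 3.58 × 10^-13 M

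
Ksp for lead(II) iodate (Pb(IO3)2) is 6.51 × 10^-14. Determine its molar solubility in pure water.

2.53 × 10^-5 M

Pb(IO3)2(s) <=> Pb^2+ + 2 IO3^-
Ksp = [Pb^2+][IO3^-]^2
For each mole of Pb(IO3)2 that dissolves: [Pb^2+] = s, [IO3^-] = 2s.
Ksp = s(2s)^2 = 4s^3
Solving, s = (6.51 × 10^-14/4)^(1/3) = 2.53 x 10^-5 M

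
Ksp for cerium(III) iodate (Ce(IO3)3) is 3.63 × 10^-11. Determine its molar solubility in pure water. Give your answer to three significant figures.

Ce(IO3)3(s) ⇌ Ce^3+ + 3 IO3^-
Ksp = [Ce^3+][IO3^-]^3
Let s = molar solubility. Then [Ce^3+] = s and [IO3^-] = 3s.
Ksp = s(3s)^3 = 27s^4
s = (3.63 × 10^-11 / 27)^(1/4) = 1.08 x 10^-3 M

s ≈ 1.08 × 10^-3 M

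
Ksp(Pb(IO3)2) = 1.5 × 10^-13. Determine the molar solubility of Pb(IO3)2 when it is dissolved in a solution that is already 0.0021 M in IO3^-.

Pb(IO3)2(s) <=> Pb^2+(aq) + 2 IO3^-(aq)
Ksp = [Pb^2+][IO3^-]^2
If s mol/L dissolves here, [Pb^2+] = s, [IO3^-] = 0.0021 + 2s ≈ 0.0021 (since the IO3^- already present dominates).
Ksp ≈ s × (0.0021)^2
s = 3.4 x 10^-8 M
Check: 2s = 6.8 × 10^-8 ≪ 0.0021, so the approximation is valid.

3.4 x 10^-8 M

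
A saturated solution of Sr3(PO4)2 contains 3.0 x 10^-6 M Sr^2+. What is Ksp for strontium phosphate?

Ksp ≈ 1.1e-28

Sr3(PO4)2(s) ⇌ 3 Sr^2+ + 2 PO4^3-
Stoichiometry gives [PO4^3-] = (2/3)[Sr^2+] = 2.00 × 10^-6 M.
Ksp = [Sr^2+]^3[PO4^3-]^2
Ksp = (3.0 x 10^-6)^3 × (2.00 × 10^-6)^2 = 1.1 x 10^-28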